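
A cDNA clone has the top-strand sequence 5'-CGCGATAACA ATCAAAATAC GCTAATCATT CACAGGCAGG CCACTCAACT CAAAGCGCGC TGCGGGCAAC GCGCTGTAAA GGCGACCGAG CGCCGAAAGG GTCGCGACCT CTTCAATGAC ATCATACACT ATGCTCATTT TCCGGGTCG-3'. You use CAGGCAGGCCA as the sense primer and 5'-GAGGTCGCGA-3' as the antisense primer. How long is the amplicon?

79 bp

Scanning the template, CAGGCAGGCCA occurs at positions 33–43; this primer anneals to the bottom strand there with its 3' end pointing downstream.
Taking the reverse complement of GAGGTCGCGA gives TCGCGACCTC, found at positions 102–111 on the template; the primer anneals here to the top strand with its 3' end pointing upstream.
The product runs from position 33 to position 111, so its length is 111 − 33 + 1 = 79 bp.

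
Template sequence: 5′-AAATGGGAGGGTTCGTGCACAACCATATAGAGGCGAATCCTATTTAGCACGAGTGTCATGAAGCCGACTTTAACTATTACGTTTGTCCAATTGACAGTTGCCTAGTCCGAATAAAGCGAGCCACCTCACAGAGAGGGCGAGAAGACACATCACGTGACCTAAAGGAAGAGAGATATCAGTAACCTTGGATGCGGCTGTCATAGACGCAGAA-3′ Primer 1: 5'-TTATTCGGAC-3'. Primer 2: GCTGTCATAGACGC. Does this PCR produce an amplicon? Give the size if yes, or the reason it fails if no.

Primer 1 (TTATTCGGAC) has reverse complement GTCCGAATAA, which matches the top strand at positions 105–114; primer 1 anneals to the top strand there with its 3' end pointing upstream toward position 105.
Primer 2 (GCTGTCATAGACGC) matches the top strand directly at positions 194–207; it anneals to the bottom strand with its 3' end pointing downstream toward position 207.
The 3' ends diverge (primer 1 extends toward position 1, primer 2 toward position 211), so the primers never converge on a shared product.

No product — the primers' 3' ends point away from each other.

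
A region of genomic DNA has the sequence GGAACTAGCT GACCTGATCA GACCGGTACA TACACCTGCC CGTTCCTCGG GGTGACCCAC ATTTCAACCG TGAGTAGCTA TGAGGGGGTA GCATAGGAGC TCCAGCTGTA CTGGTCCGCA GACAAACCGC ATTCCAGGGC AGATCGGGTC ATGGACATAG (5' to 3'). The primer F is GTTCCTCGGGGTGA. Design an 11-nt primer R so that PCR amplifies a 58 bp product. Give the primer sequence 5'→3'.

5'-CTCCTATGCTA-3'

The forward primer binds at positions 42–55, so a 58 bp product ends at position 42 + 58 − 1 = 99.
The reverse primer anneals to the top strand over positions 89–99, i.e. to TAGCATAGGAG.
Its sequence written 5'→3' is the reverse complement: CTCCTATGCTA.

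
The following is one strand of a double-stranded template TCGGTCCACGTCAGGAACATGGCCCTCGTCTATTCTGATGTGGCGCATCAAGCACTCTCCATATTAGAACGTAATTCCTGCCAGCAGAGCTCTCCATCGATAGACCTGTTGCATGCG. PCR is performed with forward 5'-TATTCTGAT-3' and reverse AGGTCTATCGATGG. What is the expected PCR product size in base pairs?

77 bp

Forward primer TATTCTGAT is found on the top strand at positions 31–39.
Taking the reverse complement of AGGTCTATCGATGG gives CCATCGATAGACCT, found at positions 94–107 on the template; the primer anneals here to the top strand with its 3' end pointing upstream.
Amplicon spans positions 31–107: 77 bp.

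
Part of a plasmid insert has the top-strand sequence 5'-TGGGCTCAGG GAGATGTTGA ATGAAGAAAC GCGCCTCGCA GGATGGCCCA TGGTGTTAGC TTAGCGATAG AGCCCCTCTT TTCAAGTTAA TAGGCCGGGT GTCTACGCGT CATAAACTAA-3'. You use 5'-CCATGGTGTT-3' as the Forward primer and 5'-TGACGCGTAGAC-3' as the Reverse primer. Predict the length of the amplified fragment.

65 bp

The forward primer matches the template at positions 48–57.
Reverse complement of the reverse primer: GTCTACGCGTCA. This occurs on the top strand at positions 101–112.
Amplicon spans positions 48–112: 65 bp.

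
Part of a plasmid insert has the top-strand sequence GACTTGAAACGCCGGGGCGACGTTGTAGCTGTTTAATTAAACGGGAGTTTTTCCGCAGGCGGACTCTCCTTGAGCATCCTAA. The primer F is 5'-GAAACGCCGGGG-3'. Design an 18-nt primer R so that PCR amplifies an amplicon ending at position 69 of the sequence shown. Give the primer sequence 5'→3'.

5'-GGAGAGTCCGCCTGCGGA-3'

The forward primer binds at positions 6–17; the product's 3' end on the top strand is position 69.
The reverse primer anneals to the top strand over positions 52–69, i.e. to TCCGCAGGCGGACTCTCC.
Its sequence written 5'→3' is the reverse complement: GGAGAGTCCGCCTGCGGA.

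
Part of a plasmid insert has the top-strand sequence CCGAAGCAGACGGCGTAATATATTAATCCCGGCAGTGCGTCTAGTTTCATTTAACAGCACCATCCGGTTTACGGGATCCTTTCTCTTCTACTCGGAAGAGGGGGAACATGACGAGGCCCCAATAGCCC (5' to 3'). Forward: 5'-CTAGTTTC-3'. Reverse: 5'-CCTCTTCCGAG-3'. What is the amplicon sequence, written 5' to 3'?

Forward primer CTAGTTTC is found on the top strand at positions 41–48.
The reverse primer's reverse complement is CTCGGAAGAGG, which matches the template at positions 91–101.
The product is the template from position 41 through 101 (61 bp).

5'-CTAGTTTCATTTAACAGCACCATCCGGTTTACGGGATCCTTTCTCTTCTACTCGGAAGAGG-3'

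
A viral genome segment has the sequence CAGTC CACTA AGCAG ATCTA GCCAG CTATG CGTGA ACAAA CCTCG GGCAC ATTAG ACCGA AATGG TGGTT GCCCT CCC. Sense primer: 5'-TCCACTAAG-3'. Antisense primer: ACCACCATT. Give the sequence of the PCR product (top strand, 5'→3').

Scanning the template, TCCACTAAG occurs at positions 4–12; this primer anneals to the bottom strand there with its 3' end pointing downstream.
Taking the reverse complement of ACCACCATT gives AATGGTGGT, found at positions 61–69 on the template; the primer anneals here to the top strand with its 3' end pointing upstream.
The product is the template from position 4 through 69 (66 bp).

5'-TCCACTAAGCAGATCTAGCCAGCTATGCGTGAACAAACCTCGGGCACATTAGACCGAAATGGTGGT-3'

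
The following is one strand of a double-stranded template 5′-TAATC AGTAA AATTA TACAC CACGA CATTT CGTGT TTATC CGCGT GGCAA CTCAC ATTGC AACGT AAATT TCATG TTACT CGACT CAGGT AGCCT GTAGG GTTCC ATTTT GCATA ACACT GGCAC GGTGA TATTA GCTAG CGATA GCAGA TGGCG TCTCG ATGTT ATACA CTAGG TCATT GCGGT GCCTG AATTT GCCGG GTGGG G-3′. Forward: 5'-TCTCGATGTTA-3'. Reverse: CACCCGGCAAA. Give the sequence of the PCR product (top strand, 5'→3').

The forward primer matches the template at positions 156–166.
Taking the reverse complement of CACCCGGCAAA gives TTTGCCGGGTG, found at positions 193–203 on the template; the primer anneals here to the top strand with its 3' end pointing upstream.
The product is the template from position 156 through 203 (48 bp).

5'-TCTCGATGTTATACACTAGGTCATTGCGGTGCCTGAATTTGCCGGGTG-3'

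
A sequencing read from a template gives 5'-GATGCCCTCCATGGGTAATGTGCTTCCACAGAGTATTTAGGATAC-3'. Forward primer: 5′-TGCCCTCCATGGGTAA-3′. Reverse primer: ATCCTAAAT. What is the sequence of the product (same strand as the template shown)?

Forward primer TGCCCTCCATGGGTAA is found on the top strand at positions 3–18.
Taking the reverse complement of ATCCTAAAT gives ATTTAGGAT, found at positions 35–43 on the template; the primer anneals here to the top strand with its 3' end pointing upstream.
The product is the template from position 3 through 43 (41 bp).

5'-TGCCCTCCATGGGTAATGTGCTTCCACAGAGTATTTAGGAT-3'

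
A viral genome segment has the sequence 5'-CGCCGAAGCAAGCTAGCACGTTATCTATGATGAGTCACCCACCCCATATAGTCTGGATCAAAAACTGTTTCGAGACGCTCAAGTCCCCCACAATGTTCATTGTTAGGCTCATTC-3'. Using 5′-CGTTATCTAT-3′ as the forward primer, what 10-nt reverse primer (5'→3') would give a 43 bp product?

The forward primer binds at positions 19–28, so a 43 bp product ends at position 19 + 43 − 1 = 61.
The reverse primer anneals to the top strand over positions 52–61, i.e. to TCTGGATCAA.
Its sequence written 5'→3' is the reverse complement: TTGATCCAGA.

5'-TTGATCCAGA-3'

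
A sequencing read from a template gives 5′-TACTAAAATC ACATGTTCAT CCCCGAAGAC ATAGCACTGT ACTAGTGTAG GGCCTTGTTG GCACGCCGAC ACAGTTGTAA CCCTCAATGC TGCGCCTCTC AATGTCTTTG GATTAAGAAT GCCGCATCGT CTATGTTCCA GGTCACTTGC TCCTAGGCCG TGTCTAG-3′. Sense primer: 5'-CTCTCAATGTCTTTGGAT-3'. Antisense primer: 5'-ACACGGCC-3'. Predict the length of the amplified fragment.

68 bp

The forward primer matches the template at positions 96–113.
Taking the reverse complement of ACACGGCC gives GGCCGTGT, found at positions 156–163 on the template; the primer anneals here to the top strand with its 3' end pointing upstream.
Product length = (reverse-primer end) − (forward-primer start) + 1 = 163 − 96 + 1 = 68 bp.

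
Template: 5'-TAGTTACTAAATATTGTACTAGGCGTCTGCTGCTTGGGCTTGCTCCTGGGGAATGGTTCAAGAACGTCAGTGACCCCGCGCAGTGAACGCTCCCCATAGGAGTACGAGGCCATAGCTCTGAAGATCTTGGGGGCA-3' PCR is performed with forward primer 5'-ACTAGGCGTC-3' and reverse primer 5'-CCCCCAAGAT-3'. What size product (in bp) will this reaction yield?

Forward primer ACTAGGCGTC is found on the top strand at positions 18–27.
The reverse primer's reverse complement is ATCTTGGGGG, which matches the template at positions 124–133.
Amplicon spans positions 18–133: 116 bp.

116 bp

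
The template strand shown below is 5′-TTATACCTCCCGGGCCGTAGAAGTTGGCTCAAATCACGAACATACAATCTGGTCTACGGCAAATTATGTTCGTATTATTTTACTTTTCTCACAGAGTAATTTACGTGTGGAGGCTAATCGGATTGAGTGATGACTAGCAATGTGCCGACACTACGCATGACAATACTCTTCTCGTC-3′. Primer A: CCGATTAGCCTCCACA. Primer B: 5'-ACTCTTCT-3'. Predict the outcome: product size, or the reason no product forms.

Primer A (CCGATTAGCCTCCACA) has reverse complement TGTGGAGGCTAATCGG, which matches the top strand at positions 106–121; primer A anneals to the top strand there with its 3' end pointing upstream toward position 106.
Primer B (ACTCTTCT) matches the top strand directly at positions 165–172; it anneals to the bottom strand with its 3' end pointing downstream toward position 172.
The 3' ends diverge (primer A extends toward position 1, primer B toward position 176), so the primers never converge on a shared product.

No product — the primers' 3' ends point away from each other.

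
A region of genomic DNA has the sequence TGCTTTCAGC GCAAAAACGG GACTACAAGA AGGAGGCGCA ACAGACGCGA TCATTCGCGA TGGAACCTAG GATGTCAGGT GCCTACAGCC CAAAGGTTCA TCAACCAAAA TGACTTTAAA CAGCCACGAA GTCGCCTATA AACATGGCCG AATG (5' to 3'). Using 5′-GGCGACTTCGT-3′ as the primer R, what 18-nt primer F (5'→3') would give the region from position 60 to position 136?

5'-ATGGAACCTAGGATGTCA-3'

The reverse primer's reverse complement ACGAAGTCGCC matches the template at positions 126–136; the product starts at position 60.
The forward primer is identical to the top strand over positions 60–77: ATGGAACCTAGGATGTCA.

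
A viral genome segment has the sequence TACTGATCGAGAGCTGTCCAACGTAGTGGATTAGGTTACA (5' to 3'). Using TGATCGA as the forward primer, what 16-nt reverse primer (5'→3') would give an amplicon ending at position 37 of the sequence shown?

The forward primer binds at positions 4–10; the product's 3' end on the top strand is position 37.
The reverse primer anneals to the top strand over positions 22–37, i.e. to CGTAGTGGATTAGGTT.
Its sequence written 5'→3' is the reverse complement: AACCTAATCCACTACG.

5'-AACCTAATCCACTACG-3'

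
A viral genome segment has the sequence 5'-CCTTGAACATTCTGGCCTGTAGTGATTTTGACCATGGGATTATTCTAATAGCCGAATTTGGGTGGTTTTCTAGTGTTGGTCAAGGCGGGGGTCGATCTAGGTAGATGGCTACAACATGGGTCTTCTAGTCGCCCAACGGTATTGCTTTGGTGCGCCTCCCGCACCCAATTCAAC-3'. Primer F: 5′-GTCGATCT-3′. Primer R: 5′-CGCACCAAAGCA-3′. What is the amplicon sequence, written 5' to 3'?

Scanning the template, GTCGATCT occurs at positions 91–98; this primer anneals to the bottom strand there with its 3' end pointing downstream.
Taking the reverse complement of CGCACCAAAGCA gives TGCTTTGGTGCG, found at positions 143–154 on the template; the primer anneals here to the top strand with its 3' end pointing upstream.
The product is the template from position 91 through 154 (64 bp).

5'-GTCGATCTAGGTAGATGGCTACAACATGGGTCTTCTAGTCGCCCAACGGTATTGCTTTGGTGCG-3'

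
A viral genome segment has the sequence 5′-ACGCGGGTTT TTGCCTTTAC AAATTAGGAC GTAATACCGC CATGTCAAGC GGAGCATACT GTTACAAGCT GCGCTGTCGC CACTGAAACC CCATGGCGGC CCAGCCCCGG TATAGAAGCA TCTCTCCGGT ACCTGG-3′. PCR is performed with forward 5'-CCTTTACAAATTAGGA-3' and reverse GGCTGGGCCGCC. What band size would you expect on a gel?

93 bp

The forward primer matches the template at positions 14–29.
The reverse primer's reverse complement is GGCGGCCCAGCC, which matches the template at positions 95–106.
Product length = (reverse-primer end) − (forward-primer start) + 1 = 106 − 14 + 1 = 93 bp.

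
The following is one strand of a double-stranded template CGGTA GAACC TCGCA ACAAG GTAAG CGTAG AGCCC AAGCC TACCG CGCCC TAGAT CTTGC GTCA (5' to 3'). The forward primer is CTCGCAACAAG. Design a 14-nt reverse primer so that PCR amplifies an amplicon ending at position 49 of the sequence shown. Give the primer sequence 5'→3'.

The forward primer binds at positions 10–20; the product's 3' end on the top strand is position 49.
The reverse primer anneals to the top strand over positions 36–49, i.e. to AAGCCTACCGCGCC.
Its sequence written 5'→3' is the reverse complement: GGCGCGGTAGGCTT.

5'-GGCGCGGTAGGCTT-3'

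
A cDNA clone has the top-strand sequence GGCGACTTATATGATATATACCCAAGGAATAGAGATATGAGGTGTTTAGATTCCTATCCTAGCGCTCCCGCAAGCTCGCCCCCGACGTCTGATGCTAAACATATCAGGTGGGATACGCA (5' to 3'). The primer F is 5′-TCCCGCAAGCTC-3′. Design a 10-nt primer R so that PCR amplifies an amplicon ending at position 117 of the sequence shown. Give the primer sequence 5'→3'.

5'-CGTATCCCAC-3'

The forward primer binds at positions 66–77; the product's 3' end on the top strand is position 117.
The reverse primer anneals to the top strand over positions 108–117, i.e. to GTGGGATACG.
Its sequence written 5'→3' is the reverse complement: CGTATCCCAC.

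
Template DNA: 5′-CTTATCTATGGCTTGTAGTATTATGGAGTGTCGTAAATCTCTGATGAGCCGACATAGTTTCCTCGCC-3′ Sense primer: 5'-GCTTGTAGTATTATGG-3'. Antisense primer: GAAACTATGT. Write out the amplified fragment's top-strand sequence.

5'-GCTTGTAGTATTATGGAGTGTCGTAAATCTCTGATGAGCCGACATAGTTTC-3'

Forward primer GCTTGTAGTATTATGG is found on the top strand at positions 11–26.
Taking the reverse complement of GAAACTATGT gives ACATAGTTTC, found at positions 52–61 on the template; the primer anneals here to the top strand with its 3' end pointing upstream.
The product is the template from position 11 through 61 (51 bp).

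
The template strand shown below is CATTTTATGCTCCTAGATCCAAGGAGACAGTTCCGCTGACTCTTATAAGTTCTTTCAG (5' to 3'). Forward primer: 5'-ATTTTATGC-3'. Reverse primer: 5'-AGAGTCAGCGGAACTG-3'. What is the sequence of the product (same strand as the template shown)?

5'-ATTTTATGCTCCTAGATCCAAGGAGACAGTTCCGCTGACTCT-3'

The forward primer matches the template at positions 2–10.
Reverse complement of the reverse primer: CAGTTCCGCTGACTCT. This occurs on the top strand at positions 28–43.
The product is the template from position 2 through 43 (42 bp).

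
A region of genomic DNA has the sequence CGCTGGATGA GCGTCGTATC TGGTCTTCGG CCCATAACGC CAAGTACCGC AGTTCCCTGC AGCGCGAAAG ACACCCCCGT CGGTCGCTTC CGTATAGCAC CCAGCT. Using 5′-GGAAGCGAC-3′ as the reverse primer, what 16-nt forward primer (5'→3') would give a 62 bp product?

The reverse primer's reverse complement GTCGCTTCC matches the template at positions 83–91, so the product ends at position 91.
A 62 bp product then starts at position 91 − 62 + 1 = 30.
The forward primer is identical to the top strand there: GCCCATAACGCCAAGT.

5'-GCCCATAACGCCAAGT-3'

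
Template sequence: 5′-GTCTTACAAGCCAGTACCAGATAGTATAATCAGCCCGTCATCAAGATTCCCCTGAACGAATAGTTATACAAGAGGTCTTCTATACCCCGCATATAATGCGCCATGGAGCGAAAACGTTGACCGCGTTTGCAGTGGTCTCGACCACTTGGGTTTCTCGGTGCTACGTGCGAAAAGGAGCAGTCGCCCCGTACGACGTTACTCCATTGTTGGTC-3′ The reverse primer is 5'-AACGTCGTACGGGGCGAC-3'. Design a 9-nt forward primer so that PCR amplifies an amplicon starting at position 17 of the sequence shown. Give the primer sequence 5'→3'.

The reverse primer's reverse complement GTCGCCCCGTACGACGTT matches the template at positions 180–197; the product starts at position 17.
The forward primer is identical to the top strand over positions 17–25: CCAGATAGT.

5'-CCAGATAGT-3'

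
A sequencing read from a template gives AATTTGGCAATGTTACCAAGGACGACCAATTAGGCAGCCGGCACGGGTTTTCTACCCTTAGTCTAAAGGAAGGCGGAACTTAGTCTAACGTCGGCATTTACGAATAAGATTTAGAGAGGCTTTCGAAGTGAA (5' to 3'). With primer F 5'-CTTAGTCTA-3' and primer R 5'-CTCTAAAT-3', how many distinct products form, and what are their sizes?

The forward primer CTTAGTCTA matches the top strand at positions 57–65, 79–87.
The reverse primer's reverse complement is ATTTAGAG, matching at positions 109–116.
Each forward site pairs with the reverse site to give a product ending at position 116: sizes 60, 38 bp.

Two products: 60 bp, 38 bp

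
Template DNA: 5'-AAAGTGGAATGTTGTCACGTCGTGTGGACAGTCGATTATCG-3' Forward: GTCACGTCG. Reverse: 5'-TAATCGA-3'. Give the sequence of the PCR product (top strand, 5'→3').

5'-GTCACGTCGTGTGGACAGTCGATTA-3'

Forward primer GTCACGTCG is found on the top strand at positions 14–22.
Reverse complement of the reverse primer: TCGATTA. This occurs on the top strand at positions 32–38.
The product is the template from position 14 through 38 (25 bp).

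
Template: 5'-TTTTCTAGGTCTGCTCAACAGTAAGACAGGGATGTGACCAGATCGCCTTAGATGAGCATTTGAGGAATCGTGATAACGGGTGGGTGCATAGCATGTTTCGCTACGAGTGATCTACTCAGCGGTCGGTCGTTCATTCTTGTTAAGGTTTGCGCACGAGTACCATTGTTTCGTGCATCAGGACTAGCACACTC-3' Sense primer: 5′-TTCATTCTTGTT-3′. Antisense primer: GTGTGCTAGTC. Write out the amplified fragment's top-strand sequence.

Scanning the template, TTCATTCTTGTT occurs at positions 130–141; this primer anneals to the bottom strand there with its 3' end pointing downstream.
The reverse primer's reverse complement is GACTAGCACAC, which matches the template at positions 179–189.
The product is the template from position 130 through 189 (60 bp).

5'-TTCATTCTTGTTAAGGTTTGCGCACGAGTACCATTGTTTCGTGCATCAGGACTAGCACAC-3'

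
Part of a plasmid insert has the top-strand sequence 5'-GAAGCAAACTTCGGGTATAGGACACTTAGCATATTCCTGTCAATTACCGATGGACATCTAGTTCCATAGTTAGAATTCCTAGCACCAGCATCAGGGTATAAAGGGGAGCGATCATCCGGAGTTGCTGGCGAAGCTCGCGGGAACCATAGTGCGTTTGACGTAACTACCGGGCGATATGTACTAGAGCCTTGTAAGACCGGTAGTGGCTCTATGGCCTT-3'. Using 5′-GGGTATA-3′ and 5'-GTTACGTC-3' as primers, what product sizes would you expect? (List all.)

The forward primer GGGTATA matches the top strand at positions 13–19, 94–100.
The reverse primer's reverse complement is GACGTAAC, matching at positions 157–164.
Each forward site pairs with the reverse site to give a product ending at position 164: sizes 152, 71 bp.

152 bp, 71 bp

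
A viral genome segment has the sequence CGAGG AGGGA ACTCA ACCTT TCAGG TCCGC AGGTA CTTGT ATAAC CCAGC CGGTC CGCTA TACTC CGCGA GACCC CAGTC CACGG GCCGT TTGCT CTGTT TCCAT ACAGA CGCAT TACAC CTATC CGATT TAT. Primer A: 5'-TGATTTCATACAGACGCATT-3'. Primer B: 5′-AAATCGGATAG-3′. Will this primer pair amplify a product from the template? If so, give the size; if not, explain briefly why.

Primer A (TGATTTCATACAGACGCATT) does not match the top strand, and its reverse complement AATGCGTCTGTATGAAATCA does not match either.
With no annealing site for primer A, no amplification occurs.

No product — primer A has no binding site in the template.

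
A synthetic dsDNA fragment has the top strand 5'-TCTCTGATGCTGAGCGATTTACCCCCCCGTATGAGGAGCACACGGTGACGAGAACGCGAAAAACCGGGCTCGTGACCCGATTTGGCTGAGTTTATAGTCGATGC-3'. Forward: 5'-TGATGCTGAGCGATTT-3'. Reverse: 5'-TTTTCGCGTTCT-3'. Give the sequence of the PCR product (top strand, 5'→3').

5'-TGATGCTGAGCGATTTACCCCCCCGTATGAGGAGCACACGGTGACGAGAACGCGAAAA-3'

Forward primer TGATGCTGAGCGATTT is found on the top strand at positions 5–20.
The reverse primer's reverse complement is AGAACGCGAAAA, which matches the template at positions 51–62.
The product is the template from position 5 through 62 (58 bp).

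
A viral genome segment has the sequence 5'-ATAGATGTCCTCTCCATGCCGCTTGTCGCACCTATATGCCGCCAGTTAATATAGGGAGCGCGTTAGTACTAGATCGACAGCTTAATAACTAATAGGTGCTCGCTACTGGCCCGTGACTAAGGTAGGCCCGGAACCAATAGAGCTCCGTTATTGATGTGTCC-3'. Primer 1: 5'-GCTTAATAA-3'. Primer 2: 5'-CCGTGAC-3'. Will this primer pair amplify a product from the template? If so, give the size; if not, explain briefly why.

Primer 1 (GCTTAATAA) matches the top strand at positions 80–88 (3' end points downstream).
Primer 2 (CCGTGAC) also matches the top strand directly, at positions 111–117 — its reverse complement GTCACGG is not present.
Both primers anneal to the bottom strand with 3' ends pointing the same way, so neither can prime synthesis back toward the other.

No product — both primers anneal to the same strand and extend in the same direction.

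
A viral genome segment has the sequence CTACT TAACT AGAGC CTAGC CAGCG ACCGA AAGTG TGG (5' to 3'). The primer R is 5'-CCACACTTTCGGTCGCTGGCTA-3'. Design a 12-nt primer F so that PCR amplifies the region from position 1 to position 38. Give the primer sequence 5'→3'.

The reverse primer's reverse complement TAGCCAGCGACCGAAAGTGTGG matches the template at positions 17–38; the product starts at position 1.
The forward primer is identical to the top strand over positions 1–12: CTACTTAACTAG.

5'-CTACTTAACTAG-3'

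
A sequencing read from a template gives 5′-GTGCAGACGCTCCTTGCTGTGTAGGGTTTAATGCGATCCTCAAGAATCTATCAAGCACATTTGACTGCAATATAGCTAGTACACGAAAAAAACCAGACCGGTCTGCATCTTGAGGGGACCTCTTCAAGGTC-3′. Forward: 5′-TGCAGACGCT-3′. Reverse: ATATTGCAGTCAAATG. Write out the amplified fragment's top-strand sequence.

5'-TGCAGACGCTCCTTGCTGTGTAGGGTTTAATGCGATCCTCAAGAATCTATCAAGCACATTTGACTGCAATAT-3'

Scanning the template, TGCAGACGCT occurs at positions 2–11; this primer anneals to the bottom strand there with its 3' end pointing downstream.
Reverse complement of the reverse primer: CATTTGACTGCAATAT. This occurs on the top strand at positions 58–73.
The product is the template from position 2 through 73 (72 bp).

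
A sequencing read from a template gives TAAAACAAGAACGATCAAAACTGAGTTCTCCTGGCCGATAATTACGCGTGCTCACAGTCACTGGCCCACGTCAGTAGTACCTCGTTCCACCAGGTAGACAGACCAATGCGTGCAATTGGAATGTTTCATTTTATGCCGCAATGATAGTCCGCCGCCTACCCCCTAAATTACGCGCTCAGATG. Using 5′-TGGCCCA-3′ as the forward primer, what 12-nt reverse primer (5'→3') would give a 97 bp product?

5'-TAGGCGGCGGAC-3'

The forward primer binds at positions 62–68, so a 97 bp product ends at position 62 + 97 − 1 = 158.
The reverse primer anneals to the top strand over positions 147–158, i.e. to GTCCGCCGCCTA.
Its sequence written 5'→3' is the reverse complement: TAGGCGGCGGAC.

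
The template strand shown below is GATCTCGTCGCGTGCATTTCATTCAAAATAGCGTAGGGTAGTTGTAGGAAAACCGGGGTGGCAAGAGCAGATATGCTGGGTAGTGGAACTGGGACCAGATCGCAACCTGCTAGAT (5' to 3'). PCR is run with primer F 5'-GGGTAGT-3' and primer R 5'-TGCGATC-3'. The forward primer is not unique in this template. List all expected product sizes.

69 bp, 27 bp

The forward primer GGGTAGT matches the top strand at positions 36–42, 78–84.
The reverse primer's reverse complement is GATCGCA, matching at positions 98–104.
Each forward site pairs with the reverse site to give a product ending at position 104: sizes 69, 27 bp.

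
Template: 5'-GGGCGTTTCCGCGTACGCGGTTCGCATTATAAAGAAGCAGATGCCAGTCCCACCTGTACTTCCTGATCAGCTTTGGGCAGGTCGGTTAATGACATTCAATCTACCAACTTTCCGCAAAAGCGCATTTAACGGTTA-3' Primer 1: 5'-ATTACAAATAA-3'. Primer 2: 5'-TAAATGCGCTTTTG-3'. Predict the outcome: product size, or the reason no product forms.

Primer 1 (ATTACAAATAA) does not match the top strand, and its reverse complement TTATTTGTAAT does not match either.
With no annealing site for primer 1, no amplification occurs.

No product — primer 1 has no binding site in the template.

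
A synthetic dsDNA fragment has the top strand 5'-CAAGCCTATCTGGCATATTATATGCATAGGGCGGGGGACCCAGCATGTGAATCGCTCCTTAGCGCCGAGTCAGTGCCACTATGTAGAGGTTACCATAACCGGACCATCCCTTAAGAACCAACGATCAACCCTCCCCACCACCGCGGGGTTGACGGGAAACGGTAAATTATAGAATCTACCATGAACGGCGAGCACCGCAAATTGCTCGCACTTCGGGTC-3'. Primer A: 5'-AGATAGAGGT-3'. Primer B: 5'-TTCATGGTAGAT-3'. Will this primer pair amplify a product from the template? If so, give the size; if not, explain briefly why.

No product — primer A has no binding site in the template.

Primer A (AGATAGAGGT) does not match the top strand, and its reverse complement ACCTCTATCT does not match either.
With no annealing site for primer A, no amplification occurs.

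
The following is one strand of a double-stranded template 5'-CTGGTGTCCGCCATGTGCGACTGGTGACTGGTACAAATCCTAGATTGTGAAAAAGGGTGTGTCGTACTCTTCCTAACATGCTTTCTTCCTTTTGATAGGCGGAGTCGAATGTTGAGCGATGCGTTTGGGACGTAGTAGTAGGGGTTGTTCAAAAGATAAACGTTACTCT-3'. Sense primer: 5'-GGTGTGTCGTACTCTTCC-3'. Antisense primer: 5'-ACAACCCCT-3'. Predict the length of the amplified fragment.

Scanning the template, GGTGTGTCGTACTCTTCC occurs at positions 56–73; this primer anneals to the bottom strand there with its 3' end pointing downstream.
Reverse complement of the reverse primer: AGGGGTTGT. This occurs on the top strand at positions 140–148.
Amplicon spans positions 56–148: 93 bp.

93 bp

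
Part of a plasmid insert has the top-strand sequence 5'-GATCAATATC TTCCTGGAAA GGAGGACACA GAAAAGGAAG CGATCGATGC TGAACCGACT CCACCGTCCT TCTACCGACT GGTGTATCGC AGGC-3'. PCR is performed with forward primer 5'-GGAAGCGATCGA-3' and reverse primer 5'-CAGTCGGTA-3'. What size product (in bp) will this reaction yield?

46 bp

Forward primer GGAAGCGATCGA is found on the top strand at positions 36–47.
Taking the reverse complement of CAGTCGGTA gives TACCGACTG, found at positions 73–81 on the template; the primer anneals here to the top strand with its 3' end pointing upstream.
The product runs from position 36 to position 81, so its length is 81 − 36 + 1 = 46 bp.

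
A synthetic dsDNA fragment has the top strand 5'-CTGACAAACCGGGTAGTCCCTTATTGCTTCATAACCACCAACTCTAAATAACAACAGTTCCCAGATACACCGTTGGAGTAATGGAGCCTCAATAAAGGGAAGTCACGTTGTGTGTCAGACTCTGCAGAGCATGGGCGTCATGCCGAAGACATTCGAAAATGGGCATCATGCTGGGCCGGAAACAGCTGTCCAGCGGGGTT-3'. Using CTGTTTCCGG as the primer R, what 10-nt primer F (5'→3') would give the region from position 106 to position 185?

5'-CGTTGTGTGT-3'

The reverse primer's reverse complement CCGGAAACAG matches the template at positions 176–185; the product starts at position 106.
The forward primer is identical to the top strand over positions 106–115: CGTTGTGTGT.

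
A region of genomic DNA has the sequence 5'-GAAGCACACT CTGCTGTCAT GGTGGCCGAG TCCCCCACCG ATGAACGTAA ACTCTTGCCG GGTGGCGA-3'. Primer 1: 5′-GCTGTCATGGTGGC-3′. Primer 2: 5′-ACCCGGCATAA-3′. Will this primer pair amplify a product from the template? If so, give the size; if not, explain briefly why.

No product — primer 2 has no binding site in the template.

Primer 2 (ACCCGGCATAA) does not match the top strand, and its reverse complement TTATGCCGGGT does not match either.
With no annealing site for primer 2, no amplification occurs.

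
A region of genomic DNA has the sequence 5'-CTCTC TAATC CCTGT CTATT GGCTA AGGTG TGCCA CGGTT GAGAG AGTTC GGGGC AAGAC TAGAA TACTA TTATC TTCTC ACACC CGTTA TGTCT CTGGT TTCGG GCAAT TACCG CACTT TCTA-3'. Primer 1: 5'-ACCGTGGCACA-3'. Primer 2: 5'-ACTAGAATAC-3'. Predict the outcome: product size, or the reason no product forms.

Primer 1 (ACCGTGGCACA) has reverse complement TGTGCCACGGT, which matches the top strand at positions 29–39; primer 1 anneals to the top strand there with its 3' end pointing upstream toward position 29.
Primer 2 (ACTAGAATAC) matches the top strand directly at positions 59–68; it anneals to the bottom strand with its 3' end pointing downstream toward position 68.
The 3' ends diverge (primer 1 extends toward position 1, primer 2 toward position 124), so the primers never converge on a shared product.

No product — the primers' 3' ends point away from each other.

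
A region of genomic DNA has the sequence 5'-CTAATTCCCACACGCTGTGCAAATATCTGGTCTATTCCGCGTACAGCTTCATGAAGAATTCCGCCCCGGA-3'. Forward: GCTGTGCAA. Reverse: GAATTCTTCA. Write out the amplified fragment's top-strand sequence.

The forward primer matches the template at positions 14–22.
Taking the reverse complement of GAATTCTTCA gives TGAAGAATTC, found at positions 52–61 on the template; the primer anneals here to the top strand with its 3' end pointing upstream.
The product is the template from position 14 through 61 (48 bp).

5'-GCTGTGCAAATATCTGGTCTATTCCGCGTACAGCTTCATGAAGAATTC-3'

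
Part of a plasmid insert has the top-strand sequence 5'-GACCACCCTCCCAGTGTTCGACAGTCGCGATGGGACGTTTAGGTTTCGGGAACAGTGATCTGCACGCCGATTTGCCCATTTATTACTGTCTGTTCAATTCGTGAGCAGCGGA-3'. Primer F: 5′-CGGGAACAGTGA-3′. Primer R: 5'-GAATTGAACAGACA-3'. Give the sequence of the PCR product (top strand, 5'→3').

5'-CGGGAACAGTGATCTGCACGCCGATTTGCCCATTTATTACTGTCTGTTCAATTC-3'

Forward primer CGGGAACAGTGA is found on the top strand at positions 47–58.
Taking the reverse complement of GAATTGAACAGACA gives TGTCTGTTCAATTC, found at positions 87–100 on the template; the primer anneals here to the top strand with its 3' end pointing upstream.
The product is the template from position 47 through 100 (54 bp).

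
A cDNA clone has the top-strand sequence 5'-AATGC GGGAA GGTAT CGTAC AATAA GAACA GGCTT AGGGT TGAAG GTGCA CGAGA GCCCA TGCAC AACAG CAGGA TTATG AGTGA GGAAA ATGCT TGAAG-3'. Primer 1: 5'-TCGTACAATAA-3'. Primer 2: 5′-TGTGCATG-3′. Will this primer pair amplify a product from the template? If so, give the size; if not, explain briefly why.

Primer 1 (TCGTACAATAA) matches the top strand at positions 15–25; it acts as a forward primer.
Primer 2's reverse complement is CATGCACA, matching the top strand at positions 59–66; it acts as a reverse primer.
The 3' ends face each other across positions 15–66, giving a 52 bp product.

Yes — a 52 bp product.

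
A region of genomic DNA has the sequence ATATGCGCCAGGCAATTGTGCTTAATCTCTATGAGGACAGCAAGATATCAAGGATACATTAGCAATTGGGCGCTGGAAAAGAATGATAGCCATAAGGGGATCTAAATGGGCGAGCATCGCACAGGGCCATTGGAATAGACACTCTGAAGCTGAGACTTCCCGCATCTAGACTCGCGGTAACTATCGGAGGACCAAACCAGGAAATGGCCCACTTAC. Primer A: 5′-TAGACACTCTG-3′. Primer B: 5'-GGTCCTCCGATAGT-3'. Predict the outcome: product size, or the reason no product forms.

Primer A (TAGACACTCTG) matches the top strand at positions 136–146; it acts as a forward primer.
Primer B's reverse complement is ACTATCGGAGGACC, matching the top strand at positions 180–193; it acts as a reverse primer.
The 3' ends face each other across positions 136–193, giving a 58 bp product.

Yes — a 58 bp product.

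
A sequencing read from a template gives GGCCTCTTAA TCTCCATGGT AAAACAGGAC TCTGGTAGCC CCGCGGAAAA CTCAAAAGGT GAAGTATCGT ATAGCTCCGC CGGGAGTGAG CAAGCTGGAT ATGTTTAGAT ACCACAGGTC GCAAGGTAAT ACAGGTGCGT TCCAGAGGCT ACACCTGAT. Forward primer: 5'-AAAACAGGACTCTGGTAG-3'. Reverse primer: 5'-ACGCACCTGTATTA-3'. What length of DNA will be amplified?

120 bp

Forward primer AAAACAGGACTCTGGTAG is found on the top strand at positions 21–38.
Reverse complement of the reverse primer: TAATACAGGTGCGT. This occurs on the top strand at positions 127–140.
Amplicon spans positions 21–140: 120 bp.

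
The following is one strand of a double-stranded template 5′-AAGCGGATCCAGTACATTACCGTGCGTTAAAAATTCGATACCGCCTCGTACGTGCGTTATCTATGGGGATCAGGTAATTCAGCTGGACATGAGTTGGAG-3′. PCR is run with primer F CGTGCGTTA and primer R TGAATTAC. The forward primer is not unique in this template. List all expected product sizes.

61 bp, 31 bp

The forward primer CGTGCGTTA matches the top strand at positions 21–29, 51–59.
The reverse primer's reverse complement is GTAATTCA, matching at positions 74–81.
Each forward site pairs with the reverse site to give a product ending at position 81: sizes 61, 31 bp.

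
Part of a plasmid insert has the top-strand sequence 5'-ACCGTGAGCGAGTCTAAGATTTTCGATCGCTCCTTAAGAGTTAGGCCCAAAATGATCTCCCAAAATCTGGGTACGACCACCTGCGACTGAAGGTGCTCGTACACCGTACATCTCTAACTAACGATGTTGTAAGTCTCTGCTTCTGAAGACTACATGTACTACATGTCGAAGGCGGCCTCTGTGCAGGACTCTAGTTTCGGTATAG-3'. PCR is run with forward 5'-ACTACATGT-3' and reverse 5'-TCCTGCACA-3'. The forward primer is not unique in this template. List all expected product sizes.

40 bp, 31 bp

The forward primer ACTACATGT matches the top strand at positions 149–157, 158–166.
The reverse primer's reverse complement is TGTGCAGGA, matching at positions 180–188.
Each forward site pairs with the reverse site to give a product ending at position 188: sizes 40, 31 bp.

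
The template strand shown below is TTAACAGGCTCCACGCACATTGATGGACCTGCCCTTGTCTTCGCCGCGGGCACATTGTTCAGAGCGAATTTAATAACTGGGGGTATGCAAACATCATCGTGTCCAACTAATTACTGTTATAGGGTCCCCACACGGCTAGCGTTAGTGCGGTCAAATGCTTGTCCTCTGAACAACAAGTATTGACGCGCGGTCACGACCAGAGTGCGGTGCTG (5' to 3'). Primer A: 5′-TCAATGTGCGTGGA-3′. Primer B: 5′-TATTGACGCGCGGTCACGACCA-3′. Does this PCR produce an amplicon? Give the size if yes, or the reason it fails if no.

No product — the primers' 3' ends point away from each other.

Primer A (TCAATGTGCGTGGA) has reverse complement TCCACGCACATTGA, which matches the top strand at positions 10–23; primer A anneals to the top strand there with its 3' end pointing upstream toward position 10.
Primer B (TATTGACGCGCGGTCACGACCA) matches the top strand directly at positions 178–199; it anneals to the bottom strand with its 3' end pointing downstream toward position 199.
The 3' ends diverge (primer A extends toward position 1, primer B toward position 212), so the primers never converge on a shared product.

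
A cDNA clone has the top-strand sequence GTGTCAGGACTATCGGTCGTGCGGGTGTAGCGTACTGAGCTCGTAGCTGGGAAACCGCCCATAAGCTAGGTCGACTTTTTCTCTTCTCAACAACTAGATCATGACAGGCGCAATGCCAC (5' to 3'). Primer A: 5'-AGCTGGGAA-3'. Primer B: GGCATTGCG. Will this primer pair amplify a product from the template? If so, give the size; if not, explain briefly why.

Yes — a 73 bp product.

Primer A (AGCTGGGAA) matches the top strand at positions 45–53; it acts as a forward primer.
Primer B's reverse complement is CGCAATGCC, matching the top strand at positions 109–117; it acts as a reverse primer.
The 3' ends face each other across positions 45–117, giving a 73 bp product.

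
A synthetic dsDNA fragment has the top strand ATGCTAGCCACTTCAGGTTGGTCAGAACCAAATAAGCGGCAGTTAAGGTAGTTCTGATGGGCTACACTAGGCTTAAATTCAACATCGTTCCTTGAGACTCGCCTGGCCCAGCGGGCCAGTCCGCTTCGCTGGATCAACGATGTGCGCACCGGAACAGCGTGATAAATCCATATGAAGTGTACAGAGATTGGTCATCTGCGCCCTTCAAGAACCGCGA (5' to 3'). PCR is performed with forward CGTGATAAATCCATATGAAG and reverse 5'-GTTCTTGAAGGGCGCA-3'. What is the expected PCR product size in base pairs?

55 bp

Forward primer CGTGATAAATCCATATGAAG is found on the top strand at positions 158–177.
Reverse complement of the reverse primer: TGCGCCCTTCAAGAAC. This occurs on the top strand at positions 197–212.
Product length = (reverse-primer end) − (forward-primer start) + 1 = 212 − 158 + 1 = 55 bp.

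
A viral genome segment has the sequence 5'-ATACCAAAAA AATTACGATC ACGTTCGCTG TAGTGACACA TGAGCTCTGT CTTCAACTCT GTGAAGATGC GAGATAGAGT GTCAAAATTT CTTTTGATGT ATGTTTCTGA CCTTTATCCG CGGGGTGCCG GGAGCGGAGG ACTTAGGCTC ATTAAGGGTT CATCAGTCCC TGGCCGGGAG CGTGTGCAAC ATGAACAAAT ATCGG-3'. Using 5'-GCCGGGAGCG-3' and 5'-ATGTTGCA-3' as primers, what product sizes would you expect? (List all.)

The forward primer GCCGGGAGCG matches the top strand at positions 127–136, 173–182.
The reverse primer's reverse complement is TGCAACAT, matching at positions 185–192.
Each forward site pairs with the reverse site to give a product ending at position 192: sizes 66, 20 bp.

66 bp, 20 bp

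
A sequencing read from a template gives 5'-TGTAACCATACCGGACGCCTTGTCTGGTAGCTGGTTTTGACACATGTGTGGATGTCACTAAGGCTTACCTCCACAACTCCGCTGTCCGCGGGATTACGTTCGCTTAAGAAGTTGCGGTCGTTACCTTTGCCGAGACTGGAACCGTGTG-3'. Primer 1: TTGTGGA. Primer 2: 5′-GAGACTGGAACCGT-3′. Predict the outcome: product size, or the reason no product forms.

No product — the primers' 3' ends point away from each other.

Primer 1 (TTGTGGA) has reverse complement TCCACAA, which matches the top strand at positions 70–76; primer 1 anneals to the top strand there with its 3' end pointing upstream toward position 70.
Primer 2 (GAGACTGGAACCGT) matches the top strand directly at positions 132–145; it anneals to the bottom strand with its 3' end pointing downstream toward position 145.
The 3' ends diverge (primer 1 extends toward position 1, primer 2 toward position 148), so the primers never converge on a shared product.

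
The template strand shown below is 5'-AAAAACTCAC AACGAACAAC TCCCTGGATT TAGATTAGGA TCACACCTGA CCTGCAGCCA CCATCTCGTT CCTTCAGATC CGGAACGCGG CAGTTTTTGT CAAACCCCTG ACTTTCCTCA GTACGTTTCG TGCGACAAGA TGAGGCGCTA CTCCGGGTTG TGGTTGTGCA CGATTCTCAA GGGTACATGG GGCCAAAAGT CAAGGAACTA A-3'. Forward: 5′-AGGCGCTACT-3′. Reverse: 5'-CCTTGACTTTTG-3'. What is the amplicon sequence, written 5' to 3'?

Forward primer AGGCGCTACT is found on the top strand at positions 143–152.
The reverse primer's reverse complement is CAAAAGTCAAGG, which matches the template at positions 194–205.
The product is the template from position 143 through 205 (63 bp).

5'-AGGCGCTACTCCGGGTTGTGGTTGTGCACGATTCTCAAGGGTACATGGGGCCAAAAGTCAAGG-3'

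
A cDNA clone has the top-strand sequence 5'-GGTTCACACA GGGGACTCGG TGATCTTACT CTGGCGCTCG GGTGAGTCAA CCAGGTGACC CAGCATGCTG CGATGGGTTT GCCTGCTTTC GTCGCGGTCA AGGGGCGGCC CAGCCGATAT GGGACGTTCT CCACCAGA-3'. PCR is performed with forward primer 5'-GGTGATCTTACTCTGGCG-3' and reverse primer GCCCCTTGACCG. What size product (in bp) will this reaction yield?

88 bp

The forward primer matches the template at positions 19–36.
The reverse primer's reverse complement is CGGTCAAGGGGC, which matches the template at positions 95–106.
The product runs from position 19 to position 106, so its length is 106 − 19 + 1 = 88 bp.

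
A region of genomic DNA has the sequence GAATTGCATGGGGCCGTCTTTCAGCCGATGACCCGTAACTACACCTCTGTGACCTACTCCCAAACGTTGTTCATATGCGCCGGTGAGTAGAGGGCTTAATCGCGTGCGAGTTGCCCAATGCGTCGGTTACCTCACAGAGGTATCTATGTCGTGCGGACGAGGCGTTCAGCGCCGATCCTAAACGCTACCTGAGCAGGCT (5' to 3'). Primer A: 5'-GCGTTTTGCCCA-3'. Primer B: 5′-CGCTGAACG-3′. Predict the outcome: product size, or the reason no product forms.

No product — primer A has no binding site in the template.

Primer A (GCGTTTTGCCCA) does not match the top strand, and its reverse complement TGGGCAAAACGC does not match either.
With no annealing site for primer A, no amplification occurs.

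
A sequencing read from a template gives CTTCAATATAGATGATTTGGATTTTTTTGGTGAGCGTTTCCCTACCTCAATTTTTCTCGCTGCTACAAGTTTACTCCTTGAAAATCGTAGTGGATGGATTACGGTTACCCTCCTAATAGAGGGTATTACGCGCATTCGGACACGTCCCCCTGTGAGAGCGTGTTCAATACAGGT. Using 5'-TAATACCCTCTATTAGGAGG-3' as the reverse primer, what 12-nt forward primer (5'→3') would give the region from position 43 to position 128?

The reverse primer's reverse complement CCTCCTAATAGAGGGTATTA matches the template at positions 109–128; the product starts at position 43.
The forward primer is identical to the top strand over positions 43–54: TACCTCAATTTT.

5'-TACCTCAATTTT-3'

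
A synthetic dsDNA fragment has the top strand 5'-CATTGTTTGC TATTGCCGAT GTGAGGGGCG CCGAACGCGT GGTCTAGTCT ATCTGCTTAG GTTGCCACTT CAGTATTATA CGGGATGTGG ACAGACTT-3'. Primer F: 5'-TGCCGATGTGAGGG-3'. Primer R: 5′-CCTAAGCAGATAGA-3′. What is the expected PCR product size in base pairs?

Scanning the template, TGCCGATGTGAGGG occurs at positions 14–27; this primer anneals to the bottom strand there with its 3' end pointing downstream.
Reverse complement of the reverse primer: TCTATCTGCTTAGG. This occurs on the top strand at positions 48–61.
Amplicon spans positions 14–61: 48 bp.

48 bp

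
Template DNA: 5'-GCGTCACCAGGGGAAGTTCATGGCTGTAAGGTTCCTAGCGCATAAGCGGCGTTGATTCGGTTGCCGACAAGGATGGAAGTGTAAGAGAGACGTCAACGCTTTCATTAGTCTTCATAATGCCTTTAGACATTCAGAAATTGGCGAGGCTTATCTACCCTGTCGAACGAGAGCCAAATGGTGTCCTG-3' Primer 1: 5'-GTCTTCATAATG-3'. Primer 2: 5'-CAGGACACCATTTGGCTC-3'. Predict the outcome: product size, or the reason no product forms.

Primer 1 (GTCTTCATAATG) matches the top strand at positions 108–119; it acts as a forward primer.
Primer 2's reverse complement is GAGCCAAATGGTGTCCTG, matching the top strand at positions 168–185; it acts as a reverse primer.
The 3' ends face each other across positions 108–185, giving a 78 bp product.

Yes — a 78 bp product.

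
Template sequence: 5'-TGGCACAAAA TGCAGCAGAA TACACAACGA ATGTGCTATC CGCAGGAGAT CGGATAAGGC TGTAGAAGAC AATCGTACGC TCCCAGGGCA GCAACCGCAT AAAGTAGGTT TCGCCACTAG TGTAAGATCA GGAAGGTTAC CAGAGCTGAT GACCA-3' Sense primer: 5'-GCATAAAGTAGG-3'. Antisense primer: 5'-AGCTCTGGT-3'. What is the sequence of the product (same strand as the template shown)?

5'-GCATAAAGTAGGTTTCGCCACTAGTGTAAGATCAGGAAGGTTACCAGAGCT-3'

Scanning the template, GCATAAAGTAGG occurs at positions 97–108; this primer anneals to the bottom strand there with its 3' end pointing downstream.
The reverse primer's reverse complement is ACCAGAGCT, which matches the template at positions 139–147.
The product is the template from position 97 through 147 (51 bp).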